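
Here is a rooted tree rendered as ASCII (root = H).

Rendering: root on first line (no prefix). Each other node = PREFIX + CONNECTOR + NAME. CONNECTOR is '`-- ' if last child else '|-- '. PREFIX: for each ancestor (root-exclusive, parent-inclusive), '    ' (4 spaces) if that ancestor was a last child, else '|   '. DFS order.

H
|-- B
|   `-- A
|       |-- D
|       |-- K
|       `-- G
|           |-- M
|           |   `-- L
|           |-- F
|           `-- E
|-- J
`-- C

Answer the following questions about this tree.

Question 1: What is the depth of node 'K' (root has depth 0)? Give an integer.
Answer: 3

Derivation:
Path from root to K: H -> B -> A -> K
Depth = number of edges = 3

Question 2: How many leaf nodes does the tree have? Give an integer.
Answer: 7

Derivation:
Leaves (nodes with no children): C, D, E, F, J, K, L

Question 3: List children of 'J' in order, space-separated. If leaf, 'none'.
Node J's children (from adjacency): (leaf)

Answer: none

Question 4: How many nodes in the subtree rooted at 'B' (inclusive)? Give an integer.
Subtree rooted at B contains: A, B, D, E, F, G, K, L, M
Count = 9

Answer: 9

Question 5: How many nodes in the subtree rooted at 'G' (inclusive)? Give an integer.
Subtree rooted at G contains: E, F, G, L, M
Count = 5

Answer: 5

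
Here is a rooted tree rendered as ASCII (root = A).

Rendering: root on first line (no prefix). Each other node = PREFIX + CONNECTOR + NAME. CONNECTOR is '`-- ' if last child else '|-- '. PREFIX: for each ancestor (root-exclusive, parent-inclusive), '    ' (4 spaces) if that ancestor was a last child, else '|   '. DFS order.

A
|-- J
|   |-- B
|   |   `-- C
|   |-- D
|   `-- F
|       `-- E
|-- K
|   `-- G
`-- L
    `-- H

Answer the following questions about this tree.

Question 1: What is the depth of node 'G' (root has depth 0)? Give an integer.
Path from root to G: A -> K -> G
Depth = number of edges = 2

Answer: 2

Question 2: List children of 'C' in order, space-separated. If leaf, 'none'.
Node C's children (from adjacency): (leaf)

Answer: none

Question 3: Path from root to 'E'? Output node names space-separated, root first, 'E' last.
Walk down from root: A -> J -> F -> E

Answer: A J F E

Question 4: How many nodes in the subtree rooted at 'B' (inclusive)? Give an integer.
Answer: 2

Derivation:
Subtree rooted at B contains: B, C
Count = 2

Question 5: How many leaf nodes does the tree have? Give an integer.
Leaves (nodes with no children): C, D, E, G, H

Answer: 5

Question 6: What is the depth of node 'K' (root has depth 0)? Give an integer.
Path from root to K: A -> K
Depth = number of edges = 1

Answer: 1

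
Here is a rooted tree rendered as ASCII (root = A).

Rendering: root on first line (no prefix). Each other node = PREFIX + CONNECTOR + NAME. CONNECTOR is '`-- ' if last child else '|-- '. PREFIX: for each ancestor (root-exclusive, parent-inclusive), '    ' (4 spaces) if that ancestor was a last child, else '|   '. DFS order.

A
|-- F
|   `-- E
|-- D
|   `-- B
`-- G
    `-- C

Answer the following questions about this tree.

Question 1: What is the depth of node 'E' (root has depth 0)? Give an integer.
Answer: 2

Derivation:
Path from root to E: A -> F -> E
Depth = number of edges = 2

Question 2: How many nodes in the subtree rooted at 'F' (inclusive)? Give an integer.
Subtree rooted at F contains: E, F
Count = 2

Answer: 2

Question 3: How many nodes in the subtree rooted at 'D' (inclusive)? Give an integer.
Subtree rooted at D contains: B, D
Count = 2

Answer: 2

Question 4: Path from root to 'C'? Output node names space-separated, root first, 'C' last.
Walk down from root: A -> G -> C

Answer: A G C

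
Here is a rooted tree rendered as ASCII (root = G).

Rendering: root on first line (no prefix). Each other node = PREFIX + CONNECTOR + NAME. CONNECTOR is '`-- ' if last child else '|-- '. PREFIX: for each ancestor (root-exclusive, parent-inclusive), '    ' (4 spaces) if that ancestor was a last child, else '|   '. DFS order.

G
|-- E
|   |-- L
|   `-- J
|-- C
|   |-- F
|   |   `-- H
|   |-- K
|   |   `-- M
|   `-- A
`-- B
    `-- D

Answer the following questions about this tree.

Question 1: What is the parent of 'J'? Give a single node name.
Scan adjacency: J appears as child of E

Answer: E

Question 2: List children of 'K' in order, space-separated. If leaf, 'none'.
Node K's children (from adjacency): M

Answer: M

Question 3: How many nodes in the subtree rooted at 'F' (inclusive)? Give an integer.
Answer: 2

Derivation:
Subtree rooted at F contains: F, H
Count = 2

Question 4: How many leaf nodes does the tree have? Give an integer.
Answer: 6

Derivation:
Leaves (nodes with no children): A, D, H, J, L, M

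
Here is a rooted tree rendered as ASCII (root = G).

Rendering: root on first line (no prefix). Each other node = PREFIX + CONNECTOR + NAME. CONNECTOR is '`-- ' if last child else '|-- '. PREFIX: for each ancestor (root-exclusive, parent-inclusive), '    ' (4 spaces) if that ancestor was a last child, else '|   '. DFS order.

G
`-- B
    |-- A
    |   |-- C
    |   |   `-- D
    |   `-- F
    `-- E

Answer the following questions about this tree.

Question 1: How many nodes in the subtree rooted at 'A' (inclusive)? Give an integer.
Subtree rooted at A contains: A, C, D, F
Count = 4

Answer: 4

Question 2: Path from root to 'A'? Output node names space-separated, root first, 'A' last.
Walk down from root: G -> B -> A

Answer: G B A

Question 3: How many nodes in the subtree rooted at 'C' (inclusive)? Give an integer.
Answer: 2

Derivation:
Subtree rooted at C contains: C, D
Count = 2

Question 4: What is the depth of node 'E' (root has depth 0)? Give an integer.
Answer: 2

Derivation:
Path from root to E: G -> B -> E
Depth = number of edges = 2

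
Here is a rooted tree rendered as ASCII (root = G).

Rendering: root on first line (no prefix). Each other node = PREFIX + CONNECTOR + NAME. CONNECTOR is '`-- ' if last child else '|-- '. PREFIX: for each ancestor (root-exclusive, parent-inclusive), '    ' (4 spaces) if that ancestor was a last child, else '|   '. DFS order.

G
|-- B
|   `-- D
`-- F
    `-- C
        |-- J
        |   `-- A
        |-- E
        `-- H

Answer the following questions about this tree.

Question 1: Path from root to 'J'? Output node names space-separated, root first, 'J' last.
Walk down from root: G -> F -> C -> J

Answer: G F C J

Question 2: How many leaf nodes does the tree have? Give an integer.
Leaves (nodes with no children): A, D, E, H

Answer: 4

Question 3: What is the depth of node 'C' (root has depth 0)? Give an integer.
Path from root to C: G -> F -> C
Depth = number of edges = 2

Answer: 2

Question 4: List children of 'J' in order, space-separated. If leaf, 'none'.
Answer: A

Derivation:
Node J's children (from adjacency): A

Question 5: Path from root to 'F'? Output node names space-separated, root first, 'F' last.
Answer: G F

Derivation:
Walk down from root: G -> F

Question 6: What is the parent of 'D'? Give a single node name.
Answer: B

Derivation:
Scan adjacency: D appears as child of B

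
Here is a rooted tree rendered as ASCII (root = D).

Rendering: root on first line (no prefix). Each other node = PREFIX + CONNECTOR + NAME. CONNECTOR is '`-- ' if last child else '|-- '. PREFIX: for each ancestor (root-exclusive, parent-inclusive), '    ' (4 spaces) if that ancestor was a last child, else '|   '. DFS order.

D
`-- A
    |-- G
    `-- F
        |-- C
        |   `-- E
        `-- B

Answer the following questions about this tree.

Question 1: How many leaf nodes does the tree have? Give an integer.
Answer: 3

Derivation:
Leaves (nodes with no children): B, E, G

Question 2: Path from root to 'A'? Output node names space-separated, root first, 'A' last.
Answer: D A

Derivation:
Walk down from root: D -> A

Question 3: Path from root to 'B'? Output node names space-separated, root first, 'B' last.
Walk down from root: D -> A -> F -> B

Answer: D A F B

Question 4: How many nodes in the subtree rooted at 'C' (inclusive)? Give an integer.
Subtree rooted at C contains: C, E
Count = 2

Answer: 2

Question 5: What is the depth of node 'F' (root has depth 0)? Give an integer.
Path from root to F: D -> A -> F
Depth = number of edges = 2

Answer: 2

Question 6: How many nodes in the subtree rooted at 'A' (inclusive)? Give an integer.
Answer: 6

Derivation:
Subtree rooted at A contains: A, B, C, E, F, G
Count = 6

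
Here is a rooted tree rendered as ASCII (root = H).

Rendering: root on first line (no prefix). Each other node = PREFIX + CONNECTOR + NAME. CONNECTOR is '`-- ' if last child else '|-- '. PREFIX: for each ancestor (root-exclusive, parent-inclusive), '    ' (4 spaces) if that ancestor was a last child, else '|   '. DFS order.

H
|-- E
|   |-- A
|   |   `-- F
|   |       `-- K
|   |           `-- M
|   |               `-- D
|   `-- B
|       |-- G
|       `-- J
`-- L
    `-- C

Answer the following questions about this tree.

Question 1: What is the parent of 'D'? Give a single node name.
Scan adjacency: D appears as child of M

Answer: M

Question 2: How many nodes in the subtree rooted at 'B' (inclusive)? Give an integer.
Answer: 3

Derivation:
Subtree rooted at B contains: B, G, J
Count = 3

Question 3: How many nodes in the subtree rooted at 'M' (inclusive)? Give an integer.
Subtree rooted at M contains: D, M
Count = 2

Answer: 2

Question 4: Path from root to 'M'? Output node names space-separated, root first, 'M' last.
Walk down from root: H -> E -> A -> F -> K -> M

Answer: H E A F K M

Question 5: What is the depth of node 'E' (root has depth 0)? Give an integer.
Path from root to E: H -> E
Depth = number of edges = 1

Answer: 1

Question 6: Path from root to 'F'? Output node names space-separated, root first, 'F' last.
Answer: H E A F

Derivation:
Walk down from root: H -> E -> A -> F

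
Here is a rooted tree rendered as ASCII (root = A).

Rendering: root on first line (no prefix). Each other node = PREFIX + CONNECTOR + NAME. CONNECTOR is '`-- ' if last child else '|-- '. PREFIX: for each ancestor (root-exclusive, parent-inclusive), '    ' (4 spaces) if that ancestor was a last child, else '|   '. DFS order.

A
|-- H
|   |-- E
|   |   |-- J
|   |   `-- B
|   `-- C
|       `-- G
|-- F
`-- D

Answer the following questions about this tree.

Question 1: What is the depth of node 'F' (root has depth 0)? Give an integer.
Answer: 1

Derivation:
Path from root to F: A -> F
Depth = number of edges = 1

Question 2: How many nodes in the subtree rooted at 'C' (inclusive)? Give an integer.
Answer: 2

Derivation:
Subtree rooted at C contains: C, G
Count = 2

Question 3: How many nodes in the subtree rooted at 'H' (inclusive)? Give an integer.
Subtree rooted at H contains: B, C, E, G, H, J
Count = 6

Answer: 6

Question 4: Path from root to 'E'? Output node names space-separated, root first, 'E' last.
Walk down from root: A -> H -> E

Answer: A H E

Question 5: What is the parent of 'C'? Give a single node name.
Answer: H

Derivation:
Scan adjacency: C appears as child of H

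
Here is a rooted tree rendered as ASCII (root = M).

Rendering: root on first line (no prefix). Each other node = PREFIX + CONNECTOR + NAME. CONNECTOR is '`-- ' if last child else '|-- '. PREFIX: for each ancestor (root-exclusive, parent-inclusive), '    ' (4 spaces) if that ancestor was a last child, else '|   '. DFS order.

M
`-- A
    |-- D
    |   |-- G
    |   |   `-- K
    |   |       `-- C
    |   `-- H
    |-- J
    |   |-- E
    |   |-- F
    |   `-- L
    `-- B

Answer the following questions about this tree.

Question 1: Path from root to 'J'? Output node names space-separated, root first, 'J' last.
Walk down from root: M -> A -> J

Answer: M A J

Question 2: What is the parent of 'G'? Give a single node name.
Scan adjacency: G appears as child of D

Answer: D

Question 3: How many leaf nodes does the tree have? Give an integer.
Leaves (nodes with no children): B, C, E, F, H, L

Answer: 6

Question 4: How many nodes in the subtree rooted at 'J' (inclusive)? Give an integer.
Subtree rooted at J contains: E, F, J, L
Count = 4

Answer: 4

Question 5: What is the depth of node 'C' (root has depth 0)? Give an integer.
Path from root to C: M -> A -> D -> G -> K -> C
Depth = number of edges = 5

Answer: 5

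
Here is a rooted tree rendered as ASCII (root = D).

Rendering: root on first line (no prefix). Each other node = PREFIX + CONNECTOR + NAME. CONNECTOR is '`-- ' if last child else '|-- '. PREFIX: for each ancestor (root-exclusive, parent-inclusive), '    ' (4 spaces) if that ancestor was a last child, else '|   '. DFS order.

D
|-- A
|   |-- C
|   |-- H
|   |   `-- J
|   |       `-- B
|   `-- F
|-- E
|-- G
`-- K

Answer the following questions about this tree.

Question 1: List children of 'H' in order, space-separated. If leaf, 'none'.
Node H's children (from adjacency): J

Answer: J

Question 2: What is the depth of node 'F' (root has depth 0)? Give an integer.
Path from root to F: D -> A -> F
Depth = number of edges = 2

Answer: 2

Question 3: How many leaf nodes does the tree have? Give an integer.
Leaves (nodes with no children): B, C, E, F, G, K

Answer: 6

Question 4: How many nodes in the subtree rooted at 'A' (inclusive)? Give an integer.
Subtree rooted at A contains: A, B, C, F, H, J
Count = 6

Answer: 6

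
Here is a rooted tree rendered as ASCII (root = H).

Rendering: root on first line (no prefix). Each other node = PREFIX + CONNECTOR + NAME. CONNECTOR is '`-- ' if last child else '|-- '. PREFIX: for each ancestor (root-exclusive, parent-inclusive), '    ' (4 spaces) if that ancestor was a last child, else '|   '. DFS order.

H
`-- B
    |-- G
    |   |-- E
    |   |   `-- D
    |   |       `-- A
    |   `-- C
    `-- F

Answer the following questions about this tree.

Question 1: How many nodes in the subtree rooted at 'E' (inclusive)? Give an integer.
Answer: 3

Derivation:
Subtree rooted at E contains: A, D, E
Count = 3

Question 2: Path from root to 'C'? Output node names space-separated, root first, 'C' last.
Answer: H B G C

Derivation:
Walk down from root: H -> B -> G -> C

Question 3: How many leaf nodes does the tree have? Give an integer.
Leaves (nodes with no children): A, C, F

Answer: 3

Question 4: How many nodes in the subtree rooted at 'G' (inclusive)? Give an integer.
Subtree rooted at G contains: A, C, D, E, G
Count = 5

Answer: 5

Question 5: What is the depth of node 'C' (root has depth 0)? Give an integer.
Path from root to C: H -> B -> G -> C
Depth = number of edges = 3

Answer: 3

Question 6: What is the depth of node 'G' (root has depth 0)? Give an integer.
Path from root to G: H -> B -> G
Depth = number of edges = 2

Answer: 2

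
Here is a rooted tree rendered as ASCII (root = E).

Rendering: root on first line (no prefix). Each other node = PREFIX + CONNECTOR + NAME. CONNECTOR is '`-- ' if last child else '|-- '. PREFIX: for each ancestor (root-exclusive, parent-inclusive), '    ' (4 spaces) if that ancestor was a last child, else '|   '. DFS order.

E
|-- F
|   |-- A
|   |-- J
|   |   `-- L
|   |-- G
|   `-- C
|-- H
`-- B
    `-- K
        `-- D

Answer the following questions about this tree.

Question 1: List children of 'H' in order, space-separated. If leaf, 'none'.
Answer: none

Derivation:
Node H's children (from adjacency): (leaf)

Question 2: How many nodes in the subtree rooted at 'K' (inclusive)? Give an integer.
Subtree rooted at K contains: D, K
Count = 2

Answer: 2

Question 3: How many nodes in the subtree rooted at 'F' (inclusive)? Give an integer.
Answer: 6

Derivation:
Subtree rooted at F contains: A, C, F, G, J, L
Count = 6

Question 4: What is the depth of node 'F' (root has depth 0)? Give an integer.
Path from root to F: E -> F
Depth = number of edges = 1

Answer: 1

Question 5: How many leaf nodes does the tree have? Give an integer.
Leaves (nodes with no children): A, C, D, G, H, L

Answer: 6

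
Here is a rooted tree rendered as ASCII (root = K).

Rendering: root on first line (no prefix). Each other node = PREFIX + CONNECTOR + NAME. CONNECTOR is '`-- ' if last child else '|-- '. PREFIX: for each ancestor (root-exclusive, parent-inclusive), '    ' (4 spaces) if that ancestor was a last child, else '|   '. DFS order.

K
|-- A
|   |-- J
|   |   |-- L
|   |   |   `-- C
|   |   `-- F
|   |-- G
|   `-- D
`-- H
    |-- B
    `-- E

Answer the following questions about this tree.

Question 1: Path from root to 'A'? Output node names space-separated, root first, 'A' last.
Answer: K A

Derivation:
Walk down from root: K -> A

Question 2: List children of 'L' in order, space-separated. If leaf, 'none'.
Answer: C

Derivation:
Node L's children (from adjacency): C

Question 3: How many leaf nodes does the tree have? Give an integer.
Leaves (nodes with no children): B, C, D, E, F, G

Answer: 6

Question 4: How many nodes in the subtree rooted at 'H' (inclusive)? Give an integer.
Answer: 3

Derivation:
Subtree rooted at H contains: B, E, H
Count = 3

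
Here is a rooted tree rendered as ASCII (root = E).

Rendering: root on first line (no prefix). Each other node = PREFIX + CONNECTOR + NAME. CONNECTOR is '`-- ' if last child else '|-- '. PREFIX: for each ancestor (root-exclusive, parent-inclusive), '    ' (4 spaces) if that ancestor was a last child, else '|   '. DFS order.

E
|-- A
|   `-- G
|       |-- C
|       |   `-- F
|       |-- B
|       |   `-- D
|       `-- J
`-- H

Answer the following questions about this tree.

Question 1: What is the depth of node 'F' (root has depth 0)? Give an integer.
Path from root to F: E -> A -> G -> C -> F
Depth = number of edges = 4

Answer: 4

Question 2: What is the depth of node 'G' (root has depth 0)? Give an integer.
Path from root to G: E -> A -> G
Depth = number of edges = 2

Answer: 2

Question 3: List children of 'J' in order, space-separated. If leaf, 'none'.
Node J's children (from adjacency): (leaf)

Answer: none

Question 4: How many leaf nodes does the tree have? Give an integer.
Answer: 4

Derivation:
Leaves (nodes with no children): D, F, H, J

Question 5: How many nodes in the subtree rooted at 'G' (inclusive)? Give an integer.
Answer: 6

Derivation:
Subtree rooted at G contains: B, C, D, F, G, J
Count = 6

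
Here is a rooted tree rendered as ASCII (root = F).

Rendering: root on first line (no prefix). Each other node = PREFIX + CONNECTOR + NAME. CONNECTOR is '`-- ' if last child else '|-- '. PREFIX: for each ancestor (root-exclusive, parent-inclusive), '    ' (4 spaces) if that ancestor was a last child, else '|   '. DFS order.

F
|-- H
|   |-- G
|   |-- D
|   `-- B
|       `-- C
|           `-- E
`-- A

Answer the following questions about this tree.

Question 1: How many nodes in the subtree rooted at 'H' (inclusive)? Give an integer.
Answer: 6

Derivation:
Subtree rooted at H contains: B, C, D, E, G, H
Count = 6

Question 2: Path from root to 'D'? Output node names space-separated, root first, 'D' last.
Walk down from root: F -> H -> D

Answer: F H D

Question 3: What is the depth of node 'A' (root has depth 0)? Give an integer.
Answer: 1

Derivation:
Path from root to A: F -> A
Depth = number of edges = 1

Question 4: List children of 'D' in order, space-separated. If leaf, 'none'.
Answer: none

Derivation:
Node D's children (from adjacency): (leaf)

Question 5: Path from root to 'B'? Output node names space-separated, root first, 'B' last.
Answer: F H B

Derivation:
Walk down from root: F -> H -> B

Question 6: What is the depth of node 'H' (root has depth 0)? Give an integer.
Answer: 1

Derivation:
Path from root to H: F -> H
Depth = number of edges = 1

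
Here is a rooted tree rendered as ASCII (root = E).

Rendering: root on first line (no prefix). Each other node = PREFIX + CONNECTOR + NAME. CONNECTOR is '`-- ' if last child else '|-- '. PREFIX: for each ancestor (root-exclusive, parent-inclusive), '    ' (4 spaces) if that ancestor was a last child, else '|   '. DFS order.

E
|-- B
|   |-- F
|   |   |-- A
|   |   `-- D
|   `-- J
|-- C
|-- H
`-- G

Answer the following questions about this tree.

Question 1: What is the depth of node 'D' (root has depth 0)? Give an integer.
Path from root to D: E -> B -> F -> D
Depth = number of edges = 3

Answer: 3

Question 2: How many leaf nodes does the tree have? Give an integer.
Answer: 6

Derivation:
Leaves (nodes with no children): A, C, D, G, H, J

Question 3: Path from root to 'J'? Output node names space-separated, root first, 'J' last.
Walk down from root: E -> B -> J

Answer: E B J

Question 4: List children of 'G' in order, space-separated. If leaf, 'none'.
Node G's children (from adjacency): (leaf)

Answer: none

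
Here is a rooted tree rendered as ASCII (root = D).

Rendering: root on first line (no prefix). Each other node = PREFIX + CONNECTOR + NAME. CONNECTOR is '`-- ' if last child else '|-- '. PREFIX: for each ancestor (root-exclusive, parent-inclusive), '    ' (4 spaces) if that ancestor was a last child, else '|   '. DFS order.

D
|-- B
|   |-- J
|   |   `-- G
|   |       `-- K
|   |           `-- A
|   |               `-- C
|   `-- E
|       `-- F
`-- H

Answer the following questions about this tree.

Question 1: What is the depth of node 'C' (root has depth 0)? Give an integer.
Answer: 6

Derivation:
Path from root to C: D -> B -> J -> G -> K -> A -> C
Depth = number of edges = 6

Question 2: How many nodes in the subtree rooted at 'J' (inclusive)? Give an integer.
Answer: 5

Derivation:
Subtree rooted at J contains: A, C, G, J, K
Count = 5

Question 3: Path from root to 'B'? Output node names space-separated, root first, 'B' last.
Walk down from root: D -> B

Answer: D B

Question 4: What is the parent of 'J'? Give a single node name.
Answer: B

Derivation:
Scan adjacency: J appears as child of B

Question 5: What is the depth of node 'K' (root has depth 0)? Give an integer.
Answer: 4

Derivation:
Path from root to K: D -> B -> J -> G -> K
Depth = number of edges = 4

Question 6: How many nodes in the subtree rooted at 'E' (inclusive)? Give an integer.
Subtree rooted at E contains: E, F
Count = 2

Answer: 2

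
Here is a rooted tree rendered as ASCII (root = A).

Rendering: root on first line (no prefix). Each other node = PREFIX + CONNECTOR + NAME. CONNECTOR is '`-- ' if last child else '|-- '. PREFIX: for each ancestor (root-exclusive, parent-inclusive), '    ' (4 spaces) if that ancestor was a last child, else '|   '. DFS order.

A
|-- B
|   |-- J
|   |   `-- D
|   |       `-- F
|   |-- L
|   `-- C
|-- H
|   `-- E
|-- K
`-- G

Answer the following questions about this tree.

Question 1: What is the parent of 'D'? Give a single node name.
Answer: J

Derivation:
Scan adjacency: D appears as child of J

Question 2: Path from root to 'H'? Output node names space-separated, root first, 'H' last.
Answer: A H

Derivation:
Walk down from root: A -> H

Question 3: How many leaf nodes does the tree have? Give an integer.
Leaves (nodes with no children): C, E, F, G, K, L

Answer: 6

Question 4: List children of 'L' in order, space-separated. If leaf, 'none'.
Node L's children (from adjacency): (leaf)

Answer: none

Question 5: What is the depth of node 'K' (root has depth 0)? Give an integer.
Path from root to K: A -> K
Depth = number of edges = 1

Answer: 1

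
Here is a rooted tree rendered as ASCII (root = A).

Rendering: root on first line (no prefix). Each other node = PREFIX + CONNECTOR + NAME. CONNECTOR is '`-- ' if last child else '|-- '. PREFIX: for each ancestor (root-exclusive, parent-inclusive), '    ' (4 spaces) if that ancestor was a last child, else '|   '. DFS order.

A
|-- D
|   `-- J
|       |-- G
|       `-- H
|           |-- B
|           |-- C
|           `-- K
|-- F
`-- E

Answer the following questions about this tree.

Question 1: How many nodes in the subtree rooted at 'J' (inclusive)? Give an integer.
Answer: 6

Derivation:
Subtree rooted at J contains: B, C, G, H, J, K
Count = 6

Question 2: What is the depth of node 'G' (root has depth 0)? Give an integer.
Answer: 3

Derivation:
Path from root to G: A -> D -> J -> G
Depth = number of edges = 3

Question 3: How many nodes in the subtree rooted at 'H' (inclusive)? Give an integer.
Answer: 4

Derivation:
Subtree rooted at H contains: B, C, H, K
Count = 4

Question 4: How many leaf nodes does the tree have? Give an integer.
Answer: 6

Derivation:
Leaves (nodes with no children): B, C, E, F, G, K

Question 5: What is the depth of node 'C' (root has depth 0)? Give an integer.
Path from root to C: A -> D -> J -> H -> C
Depth = number of edges = 4

Answer: 4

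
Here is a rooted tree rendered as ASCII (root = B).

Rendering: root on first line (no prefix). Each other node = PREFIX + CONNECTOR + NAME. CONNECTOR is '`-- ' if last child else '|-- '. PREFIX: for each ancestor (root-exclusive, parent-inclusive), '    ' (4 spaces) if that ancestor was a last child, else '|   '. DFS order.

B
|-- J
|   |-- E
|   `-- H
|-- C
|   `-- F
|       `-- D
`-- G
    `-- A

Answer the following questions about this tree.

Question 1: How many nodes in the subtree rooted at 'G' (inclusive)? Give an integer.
Answer: 2

Derivation:
Subtree rooted at G contains: A, G
Count = 2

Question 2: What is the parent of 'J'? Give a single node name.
Answer: B

Derivation:
Scan adjacency: J appears as child of B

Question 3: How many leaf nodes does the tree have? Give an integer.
Leaves (nodes with no children): A, D, E, H

Answer: 4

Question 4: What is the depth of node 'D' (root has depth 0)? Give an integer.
Path from root to D: B -> C -> F -> D
Depth = number of edges = 3

Answer: 3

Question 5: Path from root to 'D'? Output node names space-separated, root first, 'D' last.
Answer: B C F D

Derivation:
Walk down from root: B -> C -> F -> D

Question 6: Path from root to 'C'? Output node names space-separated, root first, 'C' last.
Walk down from root: B -> C

Answer: B C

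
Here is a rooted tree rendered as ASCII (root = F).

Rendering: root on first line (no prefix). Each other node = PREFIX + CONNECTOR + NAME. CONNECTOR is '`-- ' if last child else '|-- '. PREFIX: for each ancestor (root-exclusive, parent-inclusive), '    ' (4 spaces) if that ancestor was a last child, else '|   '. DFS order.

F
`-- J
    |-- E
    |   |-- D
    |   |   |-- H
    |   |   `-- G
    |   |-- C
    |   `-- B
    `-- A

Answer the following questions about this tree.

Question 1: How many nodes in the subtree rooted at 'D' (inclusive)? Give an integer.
Answer: 3

Derivation:
Subtree rooted at D contains: D, G, H
Count = 3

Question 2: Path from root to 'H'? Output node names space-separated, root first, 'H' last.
Answer: F J E D H

Derivation:
Walk down from root: F -> J -> E -> D -> H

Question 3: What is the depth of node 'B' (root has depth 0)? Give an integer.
Answer: 3

Derivation:
Path from root to B: F -> J -> E -> B
Depth = number of edges = 3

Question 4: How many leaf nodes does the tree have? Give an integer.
Leaves (nodes with no children): A, B, C, G, H

Answer: 5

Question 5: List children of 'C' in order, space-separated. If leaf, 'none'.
Answer: none

Derivation:
Node C's children (from adjacency): (leaf)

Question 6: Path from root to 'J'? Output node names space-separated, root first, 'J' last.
Answer: F J

Derivation:
Walk down from root: F -> J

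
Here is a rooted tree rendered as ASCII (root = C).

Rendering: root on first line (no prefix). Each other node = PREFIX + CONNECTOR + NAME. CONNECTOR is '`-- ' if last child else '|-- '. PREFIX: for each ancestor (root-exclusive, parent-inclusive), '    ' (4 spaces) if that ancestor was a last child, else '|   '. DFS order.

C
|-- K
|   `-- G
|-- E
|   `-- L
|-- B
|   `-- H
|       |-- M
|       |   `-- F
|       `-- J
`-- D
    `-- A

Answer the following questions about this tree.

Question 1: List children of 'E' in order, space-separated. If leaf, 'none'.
Node E's children (from adjacency): L

Answer: L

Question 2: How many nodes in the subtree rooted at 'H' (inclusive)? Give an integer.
Answer: 4

Derivation:
Subtree rooted at H contains: F, H, J, M
Count = 4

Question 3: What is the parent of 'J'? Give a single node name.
Answer: H

Derivation:
Scan adjacency: J appears as child of H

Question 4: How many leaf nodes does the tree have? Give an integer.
Leaves (nodes with no children): A, F, G, J, L

Answer: 5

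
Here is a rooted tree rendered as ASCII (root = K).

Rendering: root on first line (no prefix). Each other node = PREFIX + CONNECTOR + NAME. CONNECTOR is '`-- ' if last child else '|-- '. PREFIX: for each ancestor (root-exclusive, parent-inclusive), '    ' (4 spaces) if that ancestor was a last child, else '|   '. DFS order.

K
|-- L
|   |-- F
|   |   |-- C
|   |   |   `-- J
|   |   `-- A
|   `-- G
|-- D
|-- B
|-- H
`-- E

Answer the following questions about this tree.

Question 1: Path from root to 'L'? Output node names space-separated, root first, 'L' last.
Answer: K L

Derivation:
Walk down from root: K -> L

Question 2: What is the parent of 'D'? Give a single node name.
Scan adjacency: D appears as child of K

Answer: K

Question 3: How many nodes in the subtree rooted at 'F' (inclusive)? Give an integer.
Subtree rooted at F contains: A, C, F, J
Count = 4

Answer: 4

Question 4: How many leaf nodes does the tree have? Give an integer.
Answer: 7

Derivation:
Leaves (nodes with no children): A, B, D, E, G, H, J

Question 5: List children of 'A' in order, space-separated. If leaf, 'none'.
Answer: none

Derivation:
Node A's children (from adjacency): (leaf)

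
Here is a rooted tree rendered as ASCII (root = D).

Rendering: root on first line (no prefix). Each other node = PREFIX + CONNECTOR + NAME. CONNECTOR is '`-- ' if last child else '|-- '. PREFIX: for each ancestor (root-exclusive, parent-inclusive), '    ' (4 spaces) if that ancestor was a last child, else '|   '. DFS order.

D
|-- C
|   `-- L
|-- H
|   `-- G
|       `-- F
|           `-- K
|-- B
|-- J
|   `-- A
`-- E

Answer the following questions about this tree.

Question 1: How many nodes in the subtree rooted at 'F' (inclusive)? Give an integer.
Subtree rooted at F contains: F, K
Count = 2

Answer: 2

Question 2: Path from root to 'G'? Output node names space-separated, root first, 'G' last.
Answer: D H G

Derivation:
Walk down from root: D -> H -> G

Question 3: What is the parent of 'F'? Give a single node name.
Answer: G

Derivation:
Scan adjacency: F appears as child of G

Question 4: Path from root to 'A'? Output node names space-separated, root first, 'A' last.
Answer: D J A

Derivation:
Walk down from root: D -> J -> A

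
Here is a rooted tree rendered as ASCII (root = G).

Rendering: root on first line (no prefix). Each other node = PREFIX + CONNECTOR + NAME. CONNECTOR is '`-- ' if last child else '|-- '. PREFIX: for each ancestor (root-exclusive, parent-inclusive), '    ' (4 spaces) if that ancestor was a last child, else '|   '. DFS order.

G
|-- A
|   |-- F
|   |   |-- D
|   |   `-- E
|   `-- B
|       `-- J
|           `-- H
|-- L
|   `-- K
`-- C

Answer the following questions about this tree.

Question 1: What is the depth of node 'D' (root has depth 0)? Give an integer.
Answer: 3

Derivation:
Path from root to D: G -> A -> F -> D
Depth = number of edges = 3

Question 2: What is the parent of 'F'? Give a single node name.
Scan adjacency: F appears as child of A

Answer: A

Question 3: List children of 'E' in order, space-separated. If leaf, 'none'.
Answer: none

Derivation:
Node E's children (from adjacency): (leaf)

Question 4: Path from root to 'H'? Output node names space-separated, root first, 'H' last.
Answer: G A B J H

Derivation:
Walk down from root: G -> A -> B -> J -> H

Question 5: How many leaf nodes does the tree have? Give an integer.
Answer: 5

Derivation:
Leaves (nodes with no children): C, D, E, H, K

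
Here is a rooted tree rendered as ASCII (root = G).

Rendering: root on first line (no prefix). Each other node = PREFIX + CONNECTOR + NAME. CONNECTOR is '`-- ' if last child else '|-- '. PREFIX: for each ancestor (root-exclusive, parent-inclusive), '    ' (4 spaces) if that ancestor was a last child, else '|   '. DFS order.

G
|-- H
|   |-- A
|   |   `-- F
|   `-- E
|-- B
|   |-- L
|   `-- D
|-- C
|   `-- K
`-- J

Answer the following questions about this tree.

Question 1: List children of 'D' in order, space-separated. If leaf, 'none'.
Node D's children (from adjacency): (leaf)

Answer: none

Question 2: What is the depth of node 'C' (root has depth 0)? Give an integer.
Path from root to C: G -> C
Depth = number of edges = 1

Answer: 1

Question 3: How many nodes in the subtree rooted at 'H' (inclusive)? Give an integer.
Subtree rooted at H contains: A, E, F, H
Count = 4

Answer: 4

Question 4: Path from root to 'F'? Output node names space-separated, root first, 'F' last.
Walk down from root: G -> H -> A -> F

Answer: G H A F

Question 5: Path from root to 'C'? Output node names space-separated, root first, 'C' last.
Walk down from root: G -> C

Answer: G C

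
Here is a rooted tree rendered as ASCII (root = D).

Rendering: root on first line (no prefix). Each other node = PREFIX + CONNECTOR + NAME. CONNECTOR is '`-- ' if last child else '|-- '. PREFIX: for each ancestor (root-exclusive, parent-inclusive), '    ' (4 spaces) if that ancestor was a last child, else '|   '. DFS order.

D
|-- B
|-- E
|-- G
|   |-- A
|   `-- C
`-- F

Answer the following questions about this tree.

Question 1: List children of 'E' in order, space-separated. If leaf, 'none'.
Node E's children (from adjacency): (leaf)

Answer: none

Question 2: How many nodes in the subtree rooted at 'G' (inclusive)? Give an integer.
Answer: 3

Derivation:
Subtree rooted at G contains: A, C, G
Count = 3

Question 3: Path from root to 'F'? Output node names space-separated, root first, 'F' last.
Answer: D F

Derivation:
Walk down from root: D -> F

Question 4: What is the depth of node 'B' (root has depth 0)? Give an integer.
Answer: 1

Derivation:
Path from root to B: D -> B
Depth = number of edges = 1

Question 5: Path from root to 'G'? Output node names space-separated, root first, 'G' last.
Walk down from root: D -> G

Answer: D G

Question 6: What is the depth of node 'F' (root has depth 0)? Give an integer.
Answer: 1

Derivation:
Path from root to F: D -> F
Depth = number of edges = 1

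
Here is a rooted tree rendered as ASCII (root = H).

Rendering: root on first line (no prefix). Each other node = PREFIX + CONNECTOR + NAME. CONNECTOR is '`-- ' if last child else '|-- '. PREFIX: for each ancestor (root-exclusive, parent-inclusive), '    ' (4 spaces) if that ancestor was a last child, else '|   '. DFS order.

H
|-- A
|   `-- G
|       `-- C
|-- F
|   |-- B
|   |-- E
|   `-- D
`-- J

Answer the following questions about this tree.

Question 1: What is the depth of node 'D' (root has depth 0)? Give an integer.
Path from root to D: H -> F -> D
Depth = number of edges = 2

Answer: 2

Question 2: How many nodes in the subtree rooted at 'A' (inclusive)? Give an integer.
Subtree rooted at A contains: A, C, G
Count = 3

Answer: 3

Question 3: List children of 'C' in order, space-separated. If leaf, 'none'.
Answer: none

Derivation:
Node C's children (from adjacency): (leaf)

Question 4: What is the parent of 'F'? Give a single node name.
Answer: H

Derivation:
Scan adjacency: F appears as child of H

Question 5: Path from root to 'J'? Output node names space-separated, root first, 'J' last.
Walk down from root: H -> J

Answer: H J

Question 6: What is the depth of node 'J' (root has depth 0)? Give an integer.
Path from root to J: H -> J
Depth = number of edges = 1

Answer: 1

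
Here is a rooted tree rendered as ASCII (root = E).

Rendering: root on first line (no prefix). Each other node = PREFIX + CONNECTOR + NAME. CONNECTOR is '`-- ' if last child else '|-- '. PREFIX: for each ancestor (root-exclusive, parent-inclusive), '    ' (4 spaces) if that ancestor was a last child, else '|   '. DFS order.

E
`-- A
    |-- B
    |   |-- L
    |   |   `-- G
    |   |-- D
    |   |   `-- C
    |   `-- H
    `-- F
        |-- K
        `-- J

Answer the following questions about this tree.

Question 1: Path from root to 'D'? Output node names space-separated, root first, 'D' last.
Walk down from root: E -> A -> B -> D

Answer: E A B D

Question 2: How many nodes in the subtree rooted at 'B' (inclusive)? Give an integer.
Subtree rooted at B contains: B, C, D, G, H, L
Count = 6

Answer: 6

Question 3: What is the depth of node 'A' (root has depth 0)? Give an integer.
Answer: 1

Derivation:
Path from root to A: E -> A
Depth = number of edges = 1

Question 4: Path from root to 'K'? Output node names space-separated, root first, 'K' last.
Answer: E A F K

Derivation:
Walk down from root: E -> A -> F -> K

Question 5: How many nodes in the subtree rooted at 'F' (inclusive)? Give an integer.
Subtree rooted at F contains: F, J, K
Count = 3

Answer: 3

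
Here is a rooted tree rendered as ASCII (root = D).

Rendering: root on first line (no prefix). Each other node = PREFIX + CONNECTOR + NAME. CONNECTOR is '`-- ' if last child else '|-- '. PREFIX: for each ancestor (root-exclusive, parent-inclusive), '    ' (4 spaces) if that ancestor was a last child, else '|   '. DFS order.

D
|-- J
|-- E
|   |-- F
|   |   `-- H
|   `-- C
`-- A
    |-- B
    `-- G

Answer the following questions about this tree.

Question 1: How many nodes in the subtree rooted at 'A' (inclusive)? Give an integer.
Answer: 3

Derivation:
Subtree rooted at A contains: A, B, G
Count = 3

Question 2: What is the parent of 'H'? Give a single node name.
Answer: F

Derivation:
Scan adjacency: H appears as child of F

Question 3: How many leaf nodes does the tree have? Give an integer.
Answer: 5

Derivation:
Leaves (nodes with no children): B, C, G, H, J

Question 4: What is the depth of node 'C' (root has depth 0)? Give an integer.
Answer: 2

Derivation:
Path from root to C: D -> E -> C
Depth = number of edges = 2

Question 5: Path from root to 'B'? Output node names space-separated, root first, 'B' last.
Answer: D A B

Derivation:
Walk down from root: D -> A -> B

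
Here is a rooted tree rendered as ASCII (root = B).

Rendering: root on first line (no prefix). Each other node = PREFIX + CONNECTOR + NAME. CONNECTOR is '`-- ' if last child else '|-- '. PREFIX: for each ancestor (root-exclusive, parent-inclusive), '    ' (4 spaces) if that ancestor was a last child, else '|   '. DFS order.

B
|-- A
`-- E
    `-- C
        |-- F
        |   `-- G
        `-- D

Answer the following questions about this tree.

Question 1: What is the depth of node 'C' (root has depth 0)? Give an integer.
Path from root to C: B -> E -> C
Depth = number of edges = 2

Answer: 2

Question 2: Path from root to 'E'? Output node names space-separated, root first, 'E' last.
Answer: B E

Derivation:
Walk down from root: B -> E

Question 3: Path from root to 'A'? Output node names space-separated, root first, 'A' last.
Answer: B A

Derivation:
Walk down from root: B -> A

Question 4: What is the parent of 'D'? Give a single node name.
Answer: C

Derivation:
Scan adjacency: D appears as child of C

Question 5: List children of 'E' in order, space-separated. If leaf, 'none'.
Node E's children (from adjacency): C

Answer: C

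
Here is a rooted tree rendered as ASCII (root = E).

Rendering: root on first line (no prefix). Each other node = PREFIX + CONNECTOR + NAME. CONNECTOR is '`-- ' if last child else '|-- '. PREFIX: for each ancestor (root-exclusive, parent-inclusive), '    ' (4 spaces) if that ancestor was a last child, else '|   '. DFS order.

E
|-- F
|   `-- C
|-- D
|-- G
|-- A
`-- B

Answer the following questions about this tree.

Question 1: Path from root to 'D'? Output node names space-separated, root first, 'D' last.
Answer: E D

Derivation:
Walk down from root: E -> D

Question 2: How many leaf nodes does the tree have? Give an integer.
Answer: 5

Derivation:
Leaves (nodes with no children): A, B, C, D, G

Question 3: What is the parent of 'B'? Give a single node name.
Scan adjacency: B appears as child of E

Answer: E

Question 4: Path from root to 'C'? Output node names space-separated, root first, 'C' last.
Answer: E F C

Derivation:
Walk down from root: E -> F -> C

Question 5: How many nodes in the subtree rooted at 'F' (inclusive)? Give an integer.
Subtree rooted at F contains: C, F
Count = 2

Answer: 2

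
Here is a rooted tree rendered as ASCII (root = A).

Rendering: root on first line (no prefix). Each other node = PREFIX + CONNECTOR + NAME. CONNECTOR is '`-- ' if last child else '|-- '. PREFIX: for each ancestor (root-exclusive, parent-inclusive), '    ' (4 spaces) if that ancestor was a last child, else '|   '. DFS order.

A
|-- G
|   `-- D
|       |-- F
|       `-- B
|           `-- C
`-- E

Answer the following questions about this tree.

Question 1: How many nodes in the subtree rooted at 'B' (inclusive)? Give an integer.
Subtree rooted at B contains: B, C
Count = 2

Answer: 2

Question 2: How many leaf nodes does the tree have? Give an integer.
Answer: 3

Derivation:
Leaves (nodes with no children): C, E, F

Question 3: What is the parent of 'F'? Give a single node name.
Answer: D

Derivation:
Scan adjacency: F appears as child of D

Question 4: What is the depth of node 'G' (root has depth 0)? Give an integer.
Path from root to G: A -> G
Depth = number of edges = 1

Answer: 1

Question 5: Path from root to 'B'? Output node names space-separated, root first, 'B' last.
Walk down from root: A -> G -> D -> B

Answer: A G D B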